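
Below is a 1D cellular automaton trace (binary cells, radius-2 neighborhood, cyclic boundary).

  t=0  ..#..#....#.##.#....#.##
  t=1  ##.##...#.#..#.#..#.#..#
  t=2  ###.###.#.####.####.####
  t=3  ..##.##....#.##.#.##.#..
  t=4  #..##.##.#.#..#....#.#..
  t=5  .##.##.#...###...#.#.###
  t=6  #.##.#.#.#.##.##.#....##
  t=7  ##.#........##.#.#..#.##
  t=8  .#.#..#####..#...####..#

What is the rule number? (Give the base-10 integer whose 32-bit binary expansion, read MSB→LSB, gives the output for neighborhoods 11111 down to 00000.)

  ##### -> .   bit 31 = 0  t=2,i=0
  ####. -> .   bit 30 = 0  t=2,i=1
  ###.# -> #   bit 29 = 1  t=1,i=1
  ###.. -> .   bit 28 = 0  t=5,i=13
  ##.## -> #   bit 27 = 1  t=1,i=2
  ##.#. -> .   bit 26 = 0  t=0,i=14
  ##..# -> #   bit 25 = 1  t=0,i=0
  ##... -> #   bit 24 = 1  t=1,i=5
  #.### -> .   bit 23 = 0  t=2,i=4
  #.##. -> .   bit 22 = 0  t=0,i=12
  #.#.# -> .   bit 21 = 0  t=2,i=8
  #.#.. -> #   bit 20 = 1  t=0,i=15
  #..## -> #   bit 19 = 1  t=1,i=22
  #..#. -> #   bit 18 = 1  t=0,i=1
  #...# -> #   bit 17 = 1  t=1,i=6
  #.... -> .   bit 16 = 0  t=0,i=7
  .#### -> #   bit 15 = 1  t=2,i=11
  .###. -> #   bit 14 = 1  t=1,i=0
  .##.# -> #   bit 13 = 1  t=0,i=13
  .##.. -> #   bit 12 = 1  t=0,i=23
  .#.## -> .   bit 11 = 0  t=0,i=11
  .#.#. -> .   bit 10 = 0  t=1,i=9
  .#..# -> #   bit 9 = 1  t=0,i=3
  .#... -> .   bit 8 = 0  t=0,i=6
  ..### -> #   bit 7 = 1  t=1,i=23
  ..##. -> .   bit 6 = 0  t=3,i=2
  ..#.# -> #   bit 5 = 1  t=0,i=10
  ..#.. -> .   bit 4 = 0  t=0,i=2
  ...## -> .   bit 3 = 0  t=3,i=1
  ...#. -> .   bit 2 = 0  t=0,i=9
  ....# -> #   bit 1 = 1  t=0,i=8
  ..... -> #   bit 0 = 1  t=7,i=6
  bits 00101011000111101111001010100011 = 723448483

723448483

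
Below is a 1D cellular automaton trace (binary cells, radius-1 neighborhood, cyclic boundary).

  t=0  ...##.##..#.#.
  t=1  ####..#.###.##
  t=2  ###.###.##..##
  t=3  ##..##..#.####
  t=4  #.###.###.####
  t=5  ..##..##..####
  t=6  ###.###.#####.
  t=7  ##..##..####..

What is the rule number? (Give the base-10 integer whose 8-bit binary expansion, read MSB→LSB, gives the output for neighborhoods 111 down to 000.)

  ###|#  b7=1 t=1,i=0
  ##.|.  b6=0 t=0,i=4
  #.#|.  b5=0 t=0,i=5
  #..|#  b4=1 t=0,i=8
  .##|#  b3=1 t=0,i=3
  .#.|#  b2=1 t=0,i=10
  ..#|#  b1=1 t=0,i=2
  ...|#  b0=1 t=0,i=0
  bits 10011111 = 159

159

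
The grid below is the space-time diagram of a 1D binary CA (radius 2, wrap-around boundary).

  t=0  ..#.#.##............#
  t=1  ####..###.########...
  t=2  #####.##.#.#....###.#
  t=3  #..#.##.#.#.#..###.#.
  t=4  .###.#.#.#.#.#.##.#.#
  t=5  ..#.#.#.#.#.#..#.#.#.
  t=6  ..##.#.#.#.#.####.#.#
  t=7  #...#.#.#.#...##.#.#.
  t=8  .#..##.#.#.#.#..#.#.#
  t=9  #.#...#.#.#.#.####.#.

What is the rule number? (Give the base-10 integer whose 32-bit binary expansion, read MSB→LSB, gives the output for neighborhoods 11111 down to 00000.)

  [31] ##### => .  t=1,i=12
  [30] ####. => #  t=1,i=2
  [29] ###.# => .  t=1,i=8
  [28] ###.. => #  t=1,i=3
  [27] ##.## => #  t=1,i=9
  [26] ##.#. => #  t=2,i=8
  [25] ##..# => #  t=1,i=4
  [24] ##... => #  t=0,i=8
  [23] #.### => .  t=1,i=10
  [22] #.##. => #  t=0,i=6
  [21] #.#.# => .  t=0,i=4
  [20] #.#.. => .  t=2,i=11
  [19] #..## => .  t=1,i=5
  [18] #..#. => #  t=0,i=1
  [17] #...# => .  t=1,i=19
  [16] #.... => .  t=0,i=9
  [15] .#### => #  t=1,i=1
  [14] .###. => #  t=1,i=7
  [13] .##.# => .  t=2,i=7
  [12] .##.. => #  t=0,i=7
  [11] .#.## => .  t=0,i=5
  [10] .#.#. => #  t=0,i=3
  [9] .#..# => #  t=0,i=0
  [8] .#... => #  t=2,i=12
  [7] ..### => #  t=1,i=0
  [6] ..##. => .  t=6,i=2
  [5] ..#.# => #  t=0,i=2
  [4] ..#.. => .  t=0,i=20
  [3] ...## => #  t=1,i=20
  [2] ...#. => .  t=0,i=19
  [1] ....# => .  t=0,i=18
  [0] ..... => #  t=0,i=10
  bits 01011111010001001101011110101001 = 1598347177

1598347177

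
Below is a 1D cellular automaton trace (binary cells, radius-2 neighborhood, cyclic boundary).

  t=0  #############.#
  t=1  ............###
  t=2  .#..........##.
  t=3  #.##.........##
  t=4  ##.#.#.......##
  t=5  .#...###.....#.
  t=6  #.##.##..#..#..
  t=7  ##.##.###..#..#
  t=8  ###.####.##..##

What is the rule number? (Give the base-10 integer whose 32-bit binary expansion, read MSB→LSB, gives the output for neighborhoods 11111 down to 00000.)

715094436

  ##### -> .   bit 31 = 0  t=0,i=1
  ####. -> .   bit 30 = 0  t=0,i=11
  ###.# -> #   bit 29 = 1  t=0,i=12
  ###.. -> .   bit 28 = 0  t=1,i=14
  ##.## -> #   bit 27 = 1  t=0,i=13
  ##.#. -> .   bit 26 = 0  t=4,i=2
  ##..# -> #   bit 25 = 1  t=2,i=14
  ##... -> .   bit 24 = 0  t=1,i=0
  #.### -> #   bit 23 = 1  t=0,i=14
  #.##. -> .   bit 22 = 0  t=3,i=2
  #.#.# -> .   bit 21 = 0  t=4,i=3
  #.#.. -> #   bit 20 = 1  t=4,i=5
  #..## -> #   bit 19 = 1  t=7,i=13
  #..#. -> #   bit 18 = 1  t=2,i=0
  #...# -> #   bit 17 = 1  t=5,i=3
  #.... -> #   bit 16 = 1  t=1,i=1
  .#### -> .   bit 15 = 0  t=0,i=0
  .###. -> #   bit 14 = 1  t=1,i=13
  .##.# -> #   bit 13 = 1  t=6,i=3
  .##.. -> #   bit 12 = 1  t=2,i=13
  .#.## -> #   bit 11 = 1  t=6,i=1
  .#.#. -> .   bit 10 = 0  t=4,i=4
  .#..# -> .   bit 9 = 0  t=5,i=14
  .#... -> #   bit 8 = 1  t=2,i=2
  ..### -> #   bit 7 = 1  t=1,i=12
  ..##. -> .   bit 6 = 0  t=2,i=12
  ..#.# -> #   bit 5 = 1  t=6,i=0
  ..#.. -> .   bit 4 = 0  t=2,i=1
  ...## -> .   bit 3 = 0  t=1,i=11
  ...#. -> #   bit 2 = 1  t=5,i=12
  ....# -> .   bit 1 = 0  t=1,i=10
  ..... -> .   bit 0 = 0  t=1,i=2
  bits 00101010100111110111100110100100 = 715094436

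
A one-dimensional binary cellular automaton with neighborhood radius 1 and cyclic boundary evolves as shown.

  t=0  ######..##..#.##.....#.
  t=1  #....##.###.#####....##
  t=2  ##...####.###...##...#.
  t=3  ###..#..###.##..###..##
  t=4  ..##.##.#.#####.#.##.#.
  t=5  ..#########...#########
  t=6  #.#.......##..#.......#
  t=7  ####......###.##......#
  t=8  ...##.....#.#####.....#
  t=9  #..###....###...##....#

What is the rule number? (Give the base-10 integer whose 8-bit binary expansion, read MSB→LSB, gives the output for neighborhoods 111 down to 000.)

  ### -> .   bit 7 = 0  t=0,i=1
  ##. -> #   bit 6 = 1  t=0,i=5
  #.# -> #   bit 5 = 1  t=0,i=13
  #.. -> #   bit 4 = 1  t=0,i=6
  .## -> #   bit 3 = 1  t=0,i=0
  .#. -> #   bit 2 = 1  t=0,i=12
  ..# -> .   bit 1 = 0  t=0,i=7
  ... -> .   bit 0 = 0  t=0,i=17
  bits 01111100 = 124

124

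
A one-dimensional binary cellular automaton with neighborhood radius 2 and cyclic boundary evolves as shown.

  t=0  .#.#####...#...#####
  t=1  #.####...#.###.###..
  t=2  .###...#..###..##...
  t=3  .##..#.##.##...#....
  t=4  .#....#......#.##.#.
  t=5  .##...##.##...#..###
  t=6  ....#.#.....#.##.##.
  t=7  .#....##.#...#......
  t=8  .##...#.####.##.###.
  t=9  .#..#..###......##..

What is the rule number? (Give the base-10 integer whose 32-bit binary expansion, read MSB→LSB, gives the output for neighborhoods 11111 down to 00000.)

  ##### -> #   bit 31 = 1  t=0,i=5
  ####. -> .   bit 30 = 0  t=0,i=6
  ###.# -> .   bit 29 = 0  t=0,i=19
  ###.. -> .   bit 28 = 0  t=0,i=7
  ##.## -> .   bit 27 = 0  t=1,i=14
  ##.#. -> #   bit 26 = 1  t=0,i=0
  ##..# -> .   bit 25 = 0  t=1,i=18
  ##... -> .   bit 24 = 0  t=0,i=8
  #.### -> #   bit 23 = 1  t=0,i=3
  #.##. -> .   bit 22 = 0  t=3,i=7
  #.#.# -> .   bit 21 = 0  t=0,i=1
  #.#.. -> #   bit 20 = 1  t=4,i=18
  #..## -> .   bit 19 = 0  t=2,i=9
  #..#. -> .   bit 18 = 0  t=1,i=19
  #...# -> #   bit 17 = 1  t=0,i=9
  #.... -> .   bit 16 = 0  t=2,i=18
  .#### -> #   bit 15 = 1  t=0,i=4
  .###. -> #   bit 14 = 1  t=1,i=12
  .##.# -> .   bit 13 = 0  t=3,i=8
  .##.. -> .   bit 12 = 0  t=2,i=16
  .#.## -> #   bit 11 = 1  t=0,i=2
  .#.#. -> .   bit 10 = 0  t=6,i=5
  .#..# -> #   bit 9 = 1  t=2,i=8
  .#... -> #   bit 8 = 1  t=0,i=12
  ..### -> #   bit 7 = 1  t=0,i=15
  ..##. -> #   bit 6 = 1  t=2,i=15
  ..#.# -> .   bit 5 = 0  t=1,i=0
  ..#.. -> #   bit 4 = 1  t=0,i=11
  ...## -> .   bit 3 = 0  t=0,i=14
  ...#. -> .   bit 2 = 0  t=0,i=10
  ....# -> .   bit 1 = 0  t=2,i=19
  ..... -> #   bit 0 = 1  t=3,i=18
  bits 10000100100100101100101111010001 = 2224212945

2224212945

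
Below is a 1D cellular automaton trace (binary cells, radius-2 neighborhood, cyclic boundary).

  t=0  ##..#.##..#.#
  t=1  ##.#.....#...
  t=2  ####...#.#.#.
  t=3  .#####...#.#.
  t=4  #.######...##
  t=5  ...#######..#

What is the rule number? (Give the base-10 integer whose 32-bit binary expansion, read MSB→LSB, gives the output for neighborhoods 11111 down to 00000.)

  [31] ##### => #  t=3,i=3
  [30] ####. => #  t=2,i=2
  [29] ###.# => .  t=4,i=0
  [28] ###.. => #  t=0,i=1
  [27] ##.## => .  t=4,i=1
  [26] ##.#. => #  t=1,i=2
  [25] ##..# => .  t=0,i=2
  [24] ##... => #  t=2,i=4
  [23] #.### => .  t=0,i=12
  [22] #.##. => .  t=0,i=6
  [21] #.#.# => #  t=2,i=9
  [20] #.#.. => #  t=1,i=3
  [19] #..## => #  t=3,i=0
  [18] #..#. => #  t=0,i=3
  [17] #...# => #  t=1,i=11
  [16] #.... => .  t=1,i=5
  [15] .#### => #  t=2,i=1
  [14] .###. => #  t=0,i=0
  [13] .##.# => #  t=1,i=1
  [12] .##.. => .  t=0,i=7
  [11] .#.## => .  t=0,i=5
  [10] .#.#. => .  t=2,i=8
  [9] .#..# => #  t=3,i=12
  [8] .#... => .  t=1,i=4
  [7] ..### => .  t=3,i=1
  [6] ..##. => #  t=1,i=0
  [5] ..#.# => .  t=0,i=4
  [4] ..#.. => #  t=1,i=9
  [3] ...## => .  t=1,i=12
  [2] ...#. => .  t=1,i=8
  [1] ....# => #  t=1,i=7
  [0] ..... => .  t=1,i=6
  bits 11010101001111101110001001010010 = 3577668178

3577668178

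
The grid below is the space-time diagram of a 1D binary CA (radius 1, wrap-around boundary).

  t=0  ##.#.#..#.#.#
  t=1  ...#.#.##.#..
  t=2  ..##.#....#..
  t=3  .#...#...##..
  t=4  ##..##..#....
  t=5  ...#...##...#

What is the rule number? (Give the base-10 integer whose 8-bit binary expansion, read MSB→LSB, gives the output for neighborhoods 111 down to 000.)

6

  ###|.  b7=0 t=0,i=0
  ##.|.  b6=0 t=0,i=1
  #.#|.  b5=0 t=0,i=2
  #..|.  b4=0 t=0,i=6
  .##|.  b3=0 t=0,i=12
  .#.|#  b2=1 t=0,i=3
  ..#|#  b1=1 t=0,i=7
  ...|.  b0=0 t=1,i=0
  bits 00000110 = 6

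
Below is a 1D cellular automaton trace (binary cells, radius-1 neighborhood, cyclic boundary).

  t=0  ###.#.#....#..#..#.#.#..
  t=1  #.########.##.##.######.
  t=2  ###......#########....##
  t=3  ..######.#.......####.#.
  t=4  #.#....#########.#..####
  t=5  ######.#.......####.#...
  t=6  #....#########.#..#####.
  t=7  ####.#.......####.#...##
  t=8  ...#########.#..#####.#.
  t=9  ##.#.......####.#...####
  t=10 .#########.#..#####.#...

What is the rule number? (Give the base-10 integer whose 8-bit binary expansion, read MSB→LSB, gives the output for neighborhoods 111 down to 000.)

  ###|.  b7=0 t=0,i=1
  ##.|#  b6=1 t=0,i=2
  #.#|#  b5=1 t=0,i=3
  #..|#  b4=1 t=0,i=7
  .##|#  b3=1 t=0,i=0
  .#.|#  b2=1 t=0,i=4
  ..#|.  b1=0 t=0,i=10
  ...|#  b0=1 t=0,i=8
  bits 01111101 = 125

125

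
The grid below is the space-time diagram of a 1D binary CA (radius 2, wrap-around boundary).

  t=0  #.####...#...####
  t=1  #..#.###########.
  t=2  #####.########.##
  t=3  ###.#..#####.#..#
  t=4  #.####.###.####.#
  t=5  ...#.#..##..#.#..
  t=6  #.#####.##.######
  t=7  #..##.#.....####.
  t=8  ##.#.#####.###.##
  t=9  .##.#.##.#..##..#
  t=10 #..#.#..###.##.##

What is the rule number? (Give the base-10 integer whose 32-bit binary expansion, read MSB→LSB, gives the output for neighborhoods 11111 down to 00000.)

  nb #####: next=#  (t=0,i=15, bit31=1)
  nb ####.: next=.  (t=0,i=4, bit30=0)
  nb ###.#: next=#  (t=0,i=0, bit29=1)
  nb ###..: next=#  (t=0,i=5, bit28=1)
  nb ##.##: next=.  (t=0,i=1, bit27=0)
  nb ##.#.: next=#  (t=1,i=16, bit26=1)
  nb ##..#: next=.  (t=5,i=10, bit25=0)
  nb ##...: next=#  (t=0,i=6, bit24=1)
  nb #.###: next=.  (t=0,i=2, bit23=0)
  nb #.##.: next=.  (t=4,i=16, bit22=0)
  nb #.#.#: next=.  (t=8,i=3, bit21=0)
  nb #.#..: next=#  (t=1,i=0, bit20=1)
  nb #..##: next=.  (t=3,i=6, bit19=0)
  nb #..#.: next=#  (t=1,i=2, bit18=1)
  nb #...#: next=#  (t=0,i=7, bit17=1)
  nb #....: next=#  (t=5,i=16, bit16=1)
  nb .####: next=#  (t=0,i=3, bit15=1)
  nb .###.: next=#  (t=4,i=8, bit14=1)
  nb .##.#: next=.  (t=4,i=0, bit13=0)
  nb .##..: next=#  (t=5,i=9, bit12=1)
  nb .#.##: next=#  (t=1,i=4, bit11=1)
  nb .#.#.: next=#  (t=5,i=4, bit10=1)
  nb .#..#: next=#  (t=1,i=1, bit9=1)
  nb .#...: next=#  (t=0,i=10, bit8=1)
  nb ..###: next=#  (t=0,i=13, bit7=1)
  nb ..##.: next=#  (t=5,i=8, bit6=1)
  nb ..#.#: next=#  (t=1,i=3, bit5=1)
  nb ..#..: next=#  (t=0,i=9, bit4=1)
  nb ...##: next=#  (t=0,i=12, bit3=1)
  nb ...#.: next=#  (t=0,i=8, bit2=1)
  nb ....#: next=.  (t=5,i=1, bit1=0)
  nb .....: next=#  (t=5,i=0, bit0=1)
  bits 10110101000101111101111111111101 = 3038240765

3038240765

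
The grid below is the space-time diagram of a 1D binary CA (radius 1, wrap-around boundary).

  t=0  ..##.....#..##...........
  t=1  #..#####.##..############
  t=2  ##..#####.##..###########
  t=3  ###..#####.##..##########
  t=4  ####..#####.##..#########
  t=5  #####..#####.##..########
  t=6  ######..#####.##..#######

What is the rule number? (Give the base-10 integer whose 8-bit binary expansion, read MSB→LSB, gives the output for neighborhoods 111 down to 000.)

  [7] ### => #  t=1,i=4
  [6] ##. => #  t=0,i=3
  [5] #.# => #  t=1,i=8
  [4] #.. => #  t=0,i=4
  [3] .## => .  t=0,i=2
  [2] .#. => #  t=0,i=9
  [1] ..# => .  t=0,i=1
  [0] ... => #  t=0,i=0
  bits 11110101 = 245

245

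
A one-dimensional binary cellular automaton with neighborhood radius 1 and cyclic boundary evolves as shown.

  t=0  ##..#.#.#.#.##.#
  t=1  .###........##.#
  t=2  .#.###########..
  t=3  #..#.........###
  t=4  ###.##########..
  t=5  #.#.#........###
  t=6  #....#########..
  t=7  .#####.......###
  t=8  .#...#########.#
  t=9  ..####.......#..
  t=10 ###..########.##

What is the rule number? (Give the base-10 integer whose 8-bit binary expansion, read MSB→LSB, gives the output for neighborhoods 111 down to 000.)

  ###|.  b7=0 t=0,i=0
  ##.|#  b6=1 t=0,i=1
  #.#|.  b5=0 t=0,i=5
  #..|#  b4=1 t=0,i=2
  .##|#  b3=1 t=0,i=12
  .#.|.  b2=0 t=0,i=4
  ..#|#  b1=1 t=0,i=3
  ...|#  b0=1 t=1,i=5
  bits 01011011 = 91

91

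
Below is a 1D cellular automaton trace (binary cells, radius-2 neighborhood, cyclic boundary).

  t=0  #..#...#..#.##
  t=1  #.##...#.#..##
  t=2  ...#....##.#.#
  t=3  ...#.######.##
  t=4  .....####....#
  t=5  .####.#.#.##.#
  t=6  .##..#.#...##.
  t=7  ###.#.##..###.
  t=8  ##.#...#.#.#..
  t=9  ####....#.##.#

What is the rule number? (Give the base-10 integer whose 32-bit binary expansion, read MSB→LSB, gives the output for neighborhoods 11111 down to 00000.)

2493379675

  nb #####: next=#  (t=3,i=7, bit31=1)
  nb ####.: next=.  (t=3,i=9, bit30=0)
  nb ###.#: next=.  (t=1,i=0, bit29=0)
  nb ###..: next=#  (t=0,i=0, bit28=1)
  nb ##.##: next=.  (t=1,i=1, bit27=0)
  nb ##.#.: next=#  (t=2,i=10, bit26=1)
  nb ##..#: next=.  (t=0,i=1, bit25=0)
  nb ##...: next=.  (t=1,i=4, bit24=0)
  nb #.###: next=#  (t=0,i=12, bit23=1)
  nb #.##.: next=.  (t=1,i=2, bit22=0)
  nb #.#.#: next=.  (t=2,i=11, bit21=0)
  nb #.#..: next=#  (t=1,i=9, bit20=1)
  nb #..##: next=#  (t=1,i=11, bit19=1)
  nb #..#.: next=#  (t=0,i=2, bit18=1)
  nb #...#: next=.  (t=0,i=5, bit17=0)
  nb #....: next=#  (t=2,i=5, bit16=1)
  nb .####: next=#  (t=3,i=6, bit15=1)
  nb .###.: next=#  (t=0,i=13, bit14=1)
  nb .##.#: next=#  (t=2,i=9, bit13=1)
  nb .##..: next=#  (t=1,i=3, bit12=1)
  nb .#.##: next=.  (t=0,i=11, bit11=0)
  nb .#.#.: next=#  (t=1,i=8, bit10=1)
  nb .#..#: next=.  (t=0,i=8, bit9=0)
  nb .#...: next=.  (t=0,i=4, bit8=0)
  nb ..###: next=.  (t=1,i=12, bit7=0)
  nb ..##.: next=#  (t=2,i=8, bit6=1)
  nb ..#.#: next=.  (t=0,i=10, bit5=0)
  nb ..#..: next=#  (t=0,i=3, bit4=1)
  nb ...##: next=#  (t=2,i=7, bit3=1)
  nb ...#.: next=.  (t=0,i=6, bit2=0)
  nb ....#: next=#  (t=2,i=6, bit1=1)
  nb .....: next=#  (t=4,i=2, bit0=1)
  bits 10010100100111011111010001011011 = 2493379675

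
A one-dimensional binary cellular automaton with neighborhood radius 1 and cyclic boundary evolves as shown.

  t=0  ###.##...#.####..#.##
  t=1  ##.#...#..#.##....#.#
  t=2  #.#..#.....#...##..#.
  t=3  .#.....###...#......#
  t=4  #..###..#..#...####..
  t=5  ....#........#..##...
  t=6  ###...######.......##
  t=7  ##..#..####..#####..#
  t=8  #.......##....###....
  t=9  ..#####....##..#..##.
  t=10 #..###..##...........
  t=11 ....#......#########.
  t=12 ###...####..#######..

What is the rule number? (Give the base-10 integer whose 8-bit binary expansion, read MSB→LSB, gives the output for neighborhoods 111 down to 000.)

161

  nb ###: next=#  (t=0,i=0, bit7=1)
  nb ##.: next=.  (t=0,i=2, bit6=0)
  nb #.#: next=#  (t=0,i=3, bit5=1)
  nb #..: next=.  (t=0,i=6, bit4=0)
  nb .##: next=.  (t=0,i=4, bit3=0)
  nb .#.: next=.  (t=0,i=9, bit2=0)
  nb ..#: next=.  (t=0,i=8, bit1=0)
  nb ...: next=#  (t=0,i=7, bit0=1)
  bits 10100001 = 161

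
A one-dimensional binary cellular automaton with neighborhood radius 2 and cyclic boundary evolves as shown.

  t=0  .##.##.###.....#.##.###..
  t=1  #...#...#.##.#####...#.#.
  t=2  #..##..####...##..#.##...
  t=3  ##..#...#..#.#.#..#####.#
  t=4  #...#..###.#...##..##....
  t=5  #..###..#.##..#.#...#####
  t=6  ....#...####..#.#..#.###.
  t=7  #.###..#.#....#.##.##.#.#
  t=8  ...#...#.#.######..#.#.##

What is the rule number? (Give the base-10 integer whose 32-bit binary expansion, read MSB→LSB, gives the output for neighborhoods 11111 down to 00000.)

2236734014

  ##### -> #   bit 31 = 1  t=1,i=15
  ####. -> .   bit 30 = 0  t=1,i=16
  ###.# -> .   bit 29 = 0  t=3,i=22
  ###.. -> .   bit 28 = 0  t=0,i=9
  ##.## -> .   bit 27 = 0  t=0,i=3
  ##.#. -> #   bit 26 = 1  t=4,i=10
  ##..# -> .   bit 25 = 0  t=2,i=5
  ##... -> #   bit 24 = 1  t=0,i=10
  #.### -> .   bit 23 = 0  t=0,i=7
  #.##. -> #   bit 22 = 1  t=0,i=4
  #.#.# -> .   bit 21 = 0  t=1,i=23
  #.#.. -> #   bit 20 = 1  t=1,i=0
  #..## -> .   bit 19 = 0  t=2,i=2
  #..#. -> .   bit 18 = 0  t=2,i=17
  #...# -> .   bit 17 = 0  t=0,i=24
  #.... -> #   bit 16 = 1  t=0,i=11
  .#### -> #   bit 15 = 1  t=1,i=14
  .###. -> #   bit 14 = 1  t=0,i=8
  .##.# -> .   bit 13 = 0  t=0,i=2
  .##.. -> #   bit 12 = 1  t=2,i=4
  .#.## -> #   bit 11 = 1  t=0,i=16
  .#.#. -> .   bit 10 = 0  t=1,i=22
  .#..# -> #   bit 9 = 1  t=2,i=1
  .#... -> .   bit 8 = 0  t=1,i=1
  ..### -> .   bit 7 = 0  t=2,i=7
  ..##. -> .   bit 6 = 0  t=0,i=1
  ..#.# -> #   bit 5 = 1  t=0,i=15
  ..#.. -> #   bit 4 = 1  t=1,i=4
  ...## -> #   bit 3 = 1  t=0,i=0
  ...#. -> #   bit 2 = 1  t=0,i=14
  ....# -> #   bit 1 = 1  t=0,i=13
  ..... -> .   bit 0 = 0  t=0,i=12
  bits 10000101010100011101101000111110 = 2236734014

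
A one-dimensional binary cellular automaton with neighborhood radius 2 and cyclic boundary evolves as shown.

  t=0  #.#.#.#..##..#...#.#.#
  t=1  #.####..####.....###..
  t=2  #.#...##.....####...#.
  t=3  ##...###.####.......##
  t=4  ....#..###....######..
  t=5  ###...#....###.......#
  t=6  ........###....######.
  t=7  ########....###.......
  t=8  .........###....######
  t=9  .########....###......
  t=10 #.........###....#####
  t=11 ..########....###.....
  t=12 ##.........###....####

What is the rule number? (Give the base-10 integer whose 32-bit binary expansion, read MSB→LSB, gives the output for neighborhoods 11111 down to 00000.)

  [31] ##### => .  t=4,i=16
  [30] ####. => .  t=1,i=4
  [29] ###.# => #  t=3,i=7
  [28] ###.. => .  t=1,i=5
  [27] ##.## => #  t=3,i=8
  [26] ##.#. => .  t=0,i=1
  [25] ##..# => #  t=0,i=11
  [24] ##... => .  t=1,i=12
  [23] #.### => #  t=1,i=2
  [22] #.##. => .  t=0,i=21
  [21] #.#.# => #  t=0,i=2
  [20] #.#.. => .  t=0,i=6
  [19] #..## => #  t=0,i=8
  [18] #..#. => .  t=0,i=12
  [17] #...# => .  t=0,i=15
  [16] #.... => #  t=1,i=13
  [15] .#### => .  t=1,i=3
  [14] .###. => .  t=1,i=18
  [13] .##.# => #  t=0,i=0
  [12] .##.. => #  t=0,i=10
  [11] .#.## => .  t=0,i=20
  [10] .#.#. => #  t=0,i=3
  [9] .#..# => .  t=0,i=7
  [8] .#... => .  t=0,i=14
  [7] ..### => .  t=1,i=8
  [6] ..##. => #  t=0,i=9
  [5] ..#.# => #  t=0,i=17
  [4] ..#.. => .  t=0,i=13
  [3] ...## => #  t=1,i=16
  [2] ...#. => .  t=0,i=16
  [1] ....# => #  t=1,i=15
  [0] ..... => #  t=1,i=14
  bits 00101010101010010011010001101011 = 715732075

715732075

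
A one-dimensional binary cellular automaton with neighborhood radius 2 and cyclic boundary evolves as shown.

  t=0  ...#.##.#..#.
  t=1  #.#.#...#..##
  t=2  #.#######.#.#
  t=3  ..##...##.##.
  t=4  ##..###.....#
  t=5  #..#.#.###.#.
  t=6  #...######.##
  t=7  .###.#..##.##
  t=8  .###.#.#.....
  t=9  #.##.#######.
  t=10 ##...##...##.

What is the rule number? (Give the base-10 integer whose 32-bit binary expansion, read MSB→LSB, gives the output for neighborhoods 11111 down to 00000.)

1639697693

  [31] ##### => .  t=2,i=4
  [30] ####. => #  t=2,i=7
  [29] ###.# => #  t=1,i=0
  [28] ###.. => .  t=4,i=1
  [27] ##.## => .  t=2,i=1
  [26] ##.#. => .  t=0,i=7
  [25] ##..# => .  t=4,i=2
  [24] ##... => #  t=3,i=4
  [23] #.### => #  t=2,i=2
  [22] #.##. => .  t=0,i=5
  [21] #.#.# => #  t=1,i=2
  [20] #.#.. => #  t=0,i=8
  [19] #..## => #  t=1,i=10
  [18] #..#. => .  t=0,i=10
  [17] #...# => #  t=1,i=6
  [16] #.... => #  t=0,i=0
  [15] .#### => #  t=2,i=3
  [14] .###. => #  t=1,i=12
  [13] .##.# => .  t=0,i=6
  [12] .##.. => .  t=3,i=3
  [11] .#.## => #  t=0,i=4
  [10] .#.#. => #  t=1,i=3
  [9] .#..# => .  t=0,i=9
  [8] .#... => #  t=0,i=12
  [7] ..### => .  t=1,i=11
  [6] ..##. => .  t=3,i=2
  [5] ..#.# => .  t=0,i=3
  [4] ..#.. => #  t=0,i=11
  [3] ...## => #  t=3,i=1
  [2] ...#. => #  t=0,i=2
  [1] ....# => .  t=0,i=1
  [0] ..... => #  t=4,i=9
  bits 01100001101110111100110100011101 = 1639697693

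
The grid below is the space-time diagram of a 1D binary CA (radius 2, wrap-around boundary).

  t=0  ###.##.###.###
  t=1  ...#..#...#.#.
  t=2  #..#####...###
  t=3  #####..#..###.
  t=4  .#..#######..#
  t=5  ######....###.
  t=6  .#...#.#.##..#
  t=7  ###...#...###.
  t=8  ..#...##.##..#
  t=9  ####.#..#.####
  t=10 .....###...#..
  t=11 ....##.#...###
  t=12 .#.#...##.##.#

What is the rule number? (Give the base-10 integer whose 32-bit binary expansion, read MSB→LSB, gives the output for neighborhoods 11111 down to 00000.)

  ##### -> .   bit 31 = 0  t=0,i=0
  ####. -> .   bit 30 = 0  t=0,i=1
  ###.# -> .   bit 29 = 0  t=0,i=2
  ###.. -> #   bit 28 = 1  t=2,i=0
  ##.## -> #   bit 27 = 1  t=0,i=3
  ##.#. -> .   bit 26 = 0  t=9,i=4
  ##..# -> #   bit 25 = 1  t=2,i=1
  ##... -> .   bit 24 = 0  t=2,i=8
  #.### -> .   bit 23 = 0  t=0,i=7
  #.##. -> .   bit 22 = 0  t=0,i=4
  #.#.# -> .   bit 21 = 0  t=6,i=7
  #.#.. -> #   bit 20 = 1  t=1,i=12
  #..## -> #   bit 19 = 1  t=2,i=2
  #..#. -> #   bit 18 = 1  t=1,i=5
  #...# -> .   bit 17 = 0  t=1,i=8
  #.... -> #   bit 16 = 1  t=1,i=0
  .#### -> #   bit 15 = 1  t=0,i=12
  .###. -> .   bit 14 = 0  t=0,i=8
  .##.# -> .   bit 13 = 0  t=0,i=5
  .##.. -> #   bit 12 = 1  t=6,i=10
  .#.## -> .   bit 11 = 0  t=6,i=8
  .#.#. -> #   bit 10 = 1  t=1,i=11
  .#..# -> #   bit 9 = 1  t=1,i=4
  .#... -> #   bit 8 = 1  t=1,i=7
  ..### -> #   bit 7 = 1  t=2,i=3
  ..##. -> .   bit 6 = 0  t=8,i=6
  ..#.# -> .   bit 5 = 0  t=1,i=10
  ..#.. -> #   bit 4 = 1  t=1,i=3
  ...## -> #   bit 3 = 1  t=2,i=10
  ...#. -> .   bit 2 = 0  t=1,i=2
  ....# -> .   bit 1 = 0  t=1,i=1
  ..... -> .   bit 0 = 0  t=10,i=0
  bits 00011010000111011001011110011000 = 438146968

438146968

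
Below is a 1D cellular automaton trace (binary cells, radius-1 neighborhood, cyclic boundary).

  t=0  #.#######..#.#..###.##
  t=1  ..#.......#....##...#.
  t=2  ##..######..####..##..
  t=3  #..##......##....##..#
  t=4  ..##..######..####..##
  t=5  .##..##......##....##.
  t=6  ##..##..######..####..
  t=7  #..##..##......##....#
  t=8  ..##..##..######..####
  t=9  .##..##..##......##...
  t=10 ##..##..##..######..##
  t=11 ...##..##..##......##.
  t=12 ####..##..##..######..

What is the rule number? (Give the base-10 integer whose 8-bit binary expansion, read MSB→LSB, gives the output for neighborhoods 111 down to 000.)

11

  [7] ### => .  t=0,i=3
  [6] ##. => .  t=0,i=0
  [5] #.# => .  t=0,i=1
  [4] #.. => .  t=0,i=9
  [3] .## => #  t=0,i=2
  [2] .#. => .  t=0,i=11
  [1] ..# => #  t=0,i=10
  [0] ... => #  t=1,i=0
  bits 00001011 = 11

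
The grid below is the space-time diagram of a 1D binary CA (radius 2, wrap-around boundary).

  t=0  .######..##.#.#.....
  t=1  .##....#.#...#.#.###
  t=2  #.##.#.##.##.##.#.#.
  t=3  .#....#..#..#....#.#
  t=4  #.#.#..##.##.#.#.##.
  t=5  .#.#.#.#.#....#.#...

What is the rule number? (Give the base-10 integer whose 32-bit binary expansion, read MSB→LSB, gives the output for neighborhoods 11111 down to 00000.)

184999907

  ##### -> .   bit 31 = 0  t=0,i=3
  ####. -> .   bit 30 = 0  t=0,i=5
  ###.# -> .   bit 29 = 0  t=1,i=19
  ###.. -> .   bit 28 = 0  t=0,i=6
  ##.## -> #   bit 27 = 1  t=1,i=0
  ##.#. -> .   bit 26 = 0  t=0,i=11
  ##..# -> #   bit 25 = 1  t=0,i=7
  ##... -> #   bit 24 = 1  t=1,i=3
  #.### -> .   bit 23 = 0  t=1,i=17
  #.##. -> .   bit 22 = 0  t=1,i=1
  #.#.# -> .   bit 21 = 0  t=0,i=12
  #.#.. -> .   bit 20 = 0  t=0,i=14
  #..## -> .   bit 19 = 0  t=0,i=8
  #..#. -> #   bit 18 = 1  t=3,i=8
  #...# -> #   bit 17 = 1  t=1,i=11
  #.... -> .   bit 16 = 0  t=0,i=16
  .#### -> #   bit 15 = 1  t=0,i=2
  .###. -> #   bit 14 = 1  t=1,i=18
  .##.# -> .   bit 13 = 0  t=0,i=10
  .##.. -> #   bit 12 = 1  t=1,i=2
  .#.## -> #   bit 11 = 1  t=1,i=16
  .#.#. -> #   bit 10 = 1  t=0,i=13
  .#..# -> #   bit 9 = 1  t=3,i=7
  .#... -> #   bit 8 = 1  t=0,i=15
  ..### -> #   bit 7 = 1  t=0,i=1
  ..##. -> #   bit 6 = 1  t=0,i=9
  ..#.# -> #   bit 5 = 1  t=1,i=7
  ..#.. -> .   bit 4 = 0  t=3,i=6
  ...## -> .   bit 3 = 0  t=0,i=0
  ...#. -> .   bit 2 = 0  t=1,i=6
  ....# -> #   bit 1 = 1  t=0,i=19
  ..... -> #   bit 0 = 1  t=0,i=17
  bits 00001011000001101101111111100011 = 184999907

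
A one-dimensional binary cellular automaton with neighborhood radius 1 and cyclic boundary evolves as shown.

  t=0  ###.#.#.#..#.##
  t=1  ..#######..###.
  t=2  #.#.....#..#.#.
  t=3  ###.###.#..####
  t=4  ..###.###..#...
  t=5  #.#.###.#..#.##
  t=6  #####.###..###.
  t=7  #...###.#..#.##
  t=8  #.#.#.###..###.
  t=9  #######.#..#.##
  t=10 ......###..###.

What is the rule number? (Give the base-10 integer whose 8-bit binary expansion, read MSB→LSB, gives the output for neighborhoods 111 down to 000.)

109

  nb ###: next=.  (t=0,i=0, bit7=0)
  nb ##.: next=#  (t=0,i=2, bit6=1)
  nb #.#: next=#  (t=0,i=3, bit5=1)
  nb #..: next=.  (t=0,i=9, bit4=0)
  nb .##: next=#  (t=0,i=13, bit3=1)
  nb .#.: next=#  (t=0,i=4, bit2=1)
  nb ..#: next=.  (t=0,i=10, bit1=0)
  nb ...: next=#  (t=1,i=0, bit0=1)
  bits 01101101 = 109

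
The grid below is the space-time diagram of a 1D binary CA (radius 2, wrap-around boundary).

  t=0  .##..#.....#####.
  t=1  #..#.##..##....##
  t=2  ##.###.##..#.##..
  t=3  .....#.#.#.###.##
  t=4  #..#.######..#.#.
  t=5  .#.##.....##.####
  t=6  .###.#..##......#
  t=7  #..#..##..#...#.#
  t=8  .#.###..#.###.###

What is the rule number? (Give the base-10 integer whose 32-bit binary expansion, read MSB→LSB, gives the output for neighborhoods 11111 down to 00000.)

  [31] ##### => .  t=0,i=13
  [30] ####. => .  t=0,i=14
  [29] ###.# => #  t=2,i=5
  [28] ###.. => #  t=0,i=15
  [27] ##.## => .  t=2,i=2
  [26] ##.#. => .  t=5,i=0
  [25] ##..# => #  t=0,i=3
  [24] ##... => #  t=1,i=11
  [23] #.### => .  t=2,i=3
  [22] #.##. => #  t=1,i=5
  [21] #.#.# => #  t=3,i=7
  [20] #.#.. => .  t=4,i=0
  [19] #..## => #  t=0,i=0
  [18] #..#. => .  t=0,i=4
  [17] #...# => #  t=7,i=12
  [16] #.... => .  t=0,i=7
  [15] .#### => .  t=0,i=12
  [14] .###. => .  t=1,i=16
  [13] .##.# => .  t=2,i=1
  [12] .##.. => .  t=0,i=2
  [11] .#.## => #  t=1,i=4
  [10] .#.#. => #  t=3,i=6
  [9] .#..# => #  t=4,i=1
  [8] .#... => #  t=0,i=6
  [7] ..### => .  t=0,i=11
  [6] ..##. => .  t=0,i=1
  [5] ..#.# => #  t=1,i=3
  [4] ..#.. => #  t=0,i=5
  [3] ...## => #  t=0,i=10
  [2] ...#. => .  t=3,i=4
  [1] ....# => #  t=0,i=9
  [0] ..... => .  t=0,i=8
  bits 00110011011010100000111100111010 = 862588730

862588730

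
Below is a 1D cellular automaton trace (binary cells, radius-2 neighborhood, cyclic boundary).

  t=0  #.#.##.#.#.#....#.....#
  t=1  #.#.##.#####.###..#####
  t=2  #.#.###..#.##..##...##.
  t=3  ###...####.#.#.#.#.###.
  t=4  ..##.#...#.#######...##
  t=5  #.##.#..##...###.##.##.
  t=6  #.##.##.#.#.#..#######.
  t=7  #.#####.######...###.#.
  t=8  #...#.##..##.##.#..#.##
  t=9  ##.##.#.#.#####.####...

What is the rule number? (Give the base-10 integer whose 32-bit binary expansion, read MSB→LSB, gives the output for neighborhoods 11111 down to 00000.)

3145016943

  nb #####: next=#  (t=1,i=9, bit31=1)
  nb ####.: next=.  (t=1,i=10, bit30=0)
  nb ###.#: next=#  (t=1,i=0, bit29=1)
  nb ###..: next=#  (t=1,i=15, bit28=1)
  nb ##.##: next=#  (t=1,i=6, bit27=1)
  nb ##.#.: next=.  (t=0,i=1, bit26=0)
  nb ##..#: next=#  (t=1,i=16, bit25=1)
  nb ##...: next=#  (t=2,i=17, bit24=1)
  nb #.###: next=.  (t=1,i=7, bit23=0)
  nb #.##.: next=#  (t=0,i=4, bit22=1)
  nb #.#.#: next=#  (t=0,i=2, bit21=1)
  nb #.#..: next=#  (t=0,i=11, bit20=1)
  nb #..##: next=.  (t=1,i=17, bit19=0)
  nb #..#.: next=#  (t=2,i=8, bit18=1)
  nb #...#: next=.  (t=2,i=18, bit17=0)
  nb #....: next=#  (t=0,i=13, bit16=1)
  nb .####: next=.  (t=1,i=8, bit15=0)
  nb .###.: next=.  (t=1,i=14, bit14=0)
  nb .##.#: next=#  (t=0,i=0, bit13=1)
  nb .##..: next=.  (t=2,i=12, bit12=0)
  nb .#.##: next=.  (t=0,i=3, bit11=0)
  nb .#.#.: next=#  (t=0,i=8, bit10=1)
  nb .#..#: next=#  (t=5,i=6, bit9=1)
  nb .#...: next=.  (t=0,i=12, bit8=0)
  nb ..###: next=.  (t=1,i=18, bit7=0)
  nb ..##.: next=#  (t=0,i=22, bit6=1)
  nb ..#.#: next=#  (t=2,i=9, bit5=1)
  nb ..#..: next=.  (t=0,i=16, bit4=0)
  nb ...##: next=#  (t=0,i=21, bit3=1)
  nb ...#.: next=#  (t=0,i=15, bit2=1)
  nb ....#: next=#  (t=0,i=14, bit1=1)
  nb .....: next=#  (t=0,i=19, bit0=1)
  bits 10111011011101010010011001101111 = 3145016943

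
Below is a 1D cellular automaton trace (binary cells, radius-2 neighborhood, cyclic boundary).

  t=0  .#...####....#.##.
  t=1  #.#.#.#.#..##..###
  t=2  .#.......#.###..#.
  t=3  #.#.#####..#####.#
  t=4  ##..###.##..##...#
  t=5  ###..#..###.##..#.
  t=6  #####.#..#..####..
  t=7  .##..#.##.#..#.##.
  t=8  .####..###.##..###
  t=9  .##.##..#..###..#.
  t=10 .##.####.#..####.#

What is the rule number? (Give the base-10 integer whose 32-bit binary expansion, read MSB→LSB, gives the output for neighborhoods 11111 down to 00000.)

2529489743

  ##### -> #   bit 31 = 1  t=3,i=6
  ####. -> .   bit 30 = 0  t=0,i=7
  ###.# -> .   bit 29 = 0  t=1,i=0
  ###.. -> #   bit 28 = 1  t=0,i=8
  ##.## -> .   bit 27 = 0  t=3,i=16
  ##.#. -> #   bit 26 = 1  t=1,i=1
  ##..# -> #   bit 25 = 1  t=0,i=17
  ##... -> .   bit 24 = 0  t=0,i=9
  #.### -> #   bit 23 = 1  t=2,i=11
  #.##. -> #   bit 22 = 1  t=0,i=15
  #.#.# -> .   bit 21 = 0  t=1,i=2
  #.#.. -> .   bit 20 = 0  t=1,i=8
  #..## -> .   bit 19 = 0  t=1,i=10
  #..#. -> #   bit 18 = 1  t=0,i=0
  #...# -> .   bit 17 = 0  t=0,i=3
  #.... -> .   bit 16 = 0  t=0,i=10
  .#### -> #   bit 15 = 1  t=0,i=6
  .###. -> #   bit 14 = 1  t=2,i=12
  .##.# -> #   bit 13 = 1  t=3,i=0
  .##.. -> #   bit 12 = 1  t=0,i=16
  .#.## -> .   bit 11 = 0  t=0,i=14
  .#.#. -> .   bit 10 = 0  t=1,i=3
  .#..# -> #   bit 9 = 1  t=1,i=9
  .#... -> #   bit 8 = 1  t=0,i=2
  ..### -> .   bit 7 = 0  t=0,i=5
  ..##. -> #   bit 6 = 1  t=1,i=11
  ..#.# -> .   bit 5 = 0  t=0,i=13
  ..#.. -> .   bit 4 = 0  t=0,i=1
  ...## -> #   bit 3 = 1  t=0,i=4
  ...#. -> #   bit 2 = 1  t=0,i=12
  ....# -> #   bit 1 = 1  t=0,i=11
  ..... -> #   bit 0 = 1  t=2,i=4
  bits 10010110110001001111001101001111 = 2529489743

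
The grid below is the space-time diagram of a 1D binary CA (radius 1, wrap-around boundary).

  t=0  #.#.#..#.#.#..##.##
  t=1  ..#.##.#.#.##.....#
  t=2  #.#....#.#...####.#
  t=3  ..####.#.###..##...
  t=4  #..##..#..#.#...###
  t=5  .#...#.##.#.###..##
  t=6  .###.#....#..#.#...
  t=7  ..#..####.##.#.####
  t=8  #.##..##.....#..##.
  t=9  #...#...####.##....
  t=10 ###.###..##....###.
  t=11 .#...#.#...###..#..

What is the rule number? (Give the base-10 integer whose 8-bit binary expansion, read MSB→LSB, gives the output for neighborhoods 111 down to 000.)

149

  ###|#  b7=1 t=0,i=18
  ##.|.  b6=0 t=0,i=0
  #.#|.  b5=0 t=0,i=1
  #..|#  b4=1 t=0,i=5
  .##|.  b3=0 t=0,i=14
  .#.|#  b2=1 t=0,i=2
  ..#|.  b1=0 t=0,i=6
  ...|#  b0=1 t=1,i=14
  bits 10010101 = 149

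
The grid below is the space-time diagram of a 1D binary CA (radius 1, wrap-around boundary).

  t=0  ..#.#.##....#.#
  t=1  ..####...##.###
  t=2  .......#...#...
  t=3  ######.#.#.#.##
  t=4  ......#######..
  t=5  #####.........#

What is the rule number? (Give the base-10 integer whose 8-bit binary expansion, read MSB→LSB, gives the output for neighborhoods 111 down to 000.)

37

  nb ###: next=.  (t=1,i=3, bit7=0)
  nb ##.: next=.  (t=0,i=7, bit6=0)
  nb #.#: next=#  (t=0,i=3, bit5=1)
  nb #..: next=.  (t=0,i=0, bit4=0)
  nb .##: next=.  (t=0,i=6, bit3=0)
  nb .#.: next=#  (t=0,i=2, bit2=1)
  nb ..#: next=.  (t=0,i=1, bit1=0)
  nb ...: next=#  (t=0,i=9, bit0=1)
  bits 00100101 = 37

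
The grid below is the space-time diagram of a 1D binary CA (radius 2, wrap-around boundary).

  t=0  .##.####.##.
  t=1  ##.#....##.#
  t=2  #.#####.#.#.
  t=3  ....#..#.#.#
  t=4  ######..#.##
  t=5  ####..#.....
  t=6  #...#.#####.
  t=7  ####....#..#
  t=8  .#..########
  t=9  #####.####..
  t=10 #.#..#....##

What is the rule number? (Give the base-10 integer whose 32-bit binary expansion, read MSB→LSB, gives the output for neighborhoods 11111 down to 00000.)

  ##### -> #   bit 31 = 1  t=2,i=4
  ####. -> .   bit 30 = 0  t=0,i=6
  ###.# -> .   bit 29 = 0  t=0,i=7
  ###.. -> .   bit 28 = 0  t=4,i=5
  ##.## -> #   bit 27 = 1  t=0,i=3
  ##.#. -> #   bit 26 = 1  t=1,i=2
  ##..# -> #   bit 25 = 1  t=0,i=11
  ##... -> #   bit 24 = 1  t=7,i=4
  #.### -> .   bit 23 = 0  t=0,i=4
  #.##. -> #   bit 22 = 1  t=0,i=9
  #.#.# -> .   bit 21 = 0  t=2,i=0
  #.#.. -> #   bit 20 = 1  t=1,i=3
  #..## -> #   bit 19 = 1  t=0,i=0
  #..#. -> .   bit 18 = 0  t=3,i=6
  #...# -> #   bit 17 = 1  t=6,i=2
  #.... -> #   bit 16 = 1  t=1,i=5
  .#### -> .   bit 15 = 0  t=0,i=5
  .###. -> #   bit 14 = 1  t=1,i=0
  .##.# -> .   bit 13 = 0  t=0,i=2
  .##.. -> .   bit 12 = 0  t=0,i=10
  .#.## -> .   bit 11 = 0  t=2,i=1
  .#.#. -> #   bit 10 = 1  t=2,i=9
  .#..# -> #   bit 9 = 1  t=3,i=5
  .#... -> #   bit 8 = 1  t=1,i=4
  ..### -> #   bit 7 = 1  t=5,i=0
  ..##. -> #   bit 6 = 1  t=0,i=1
  ..#.# -> .   bit 5 = 0  t=3,i=7
  ..#.. -> #   bit 4 = 1  t=3,i=4
  ...## -> .   bit 3 = 0  t=1,i=7
  ...#. -> #   bit 2 = 1  t=3,i=3
  ....# -> #   bit 1 = 1  t=1,i=6
  ..... -> #   bit 0 = 1  t=5,i=9
  bits 10001111010110110100011111010111 = 2405124055

2405124055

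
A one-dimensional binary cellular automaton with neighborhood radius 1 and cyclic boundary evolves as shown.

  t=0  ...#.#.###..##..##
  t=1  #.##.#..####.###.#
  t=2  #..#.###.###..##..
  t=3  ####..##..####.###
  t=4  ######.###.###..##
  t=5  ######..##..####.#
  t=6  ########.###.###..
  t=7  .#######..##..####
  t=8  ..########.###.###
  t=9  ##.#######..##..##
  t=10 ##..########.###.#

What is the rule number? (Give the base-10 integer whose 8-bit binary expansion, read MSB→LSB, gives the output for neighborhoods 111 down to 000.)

214

  ### -> #   bit 7 = 1  t=0,i=8
  ##. -> #   bit 6 = 1  t=0,i=9
  #.# -> .   bit 5 = 0  t=0,i=4
  #.. -> #   bit 4 = 1  t=0,i=0
  .## -> .   bit 3 = 0  t=0,i=7
  .#. -> #   bit 2 = 1  t=0,i=3
  ..# -> #   bit 1 = 1  t=0,i=2
  ... -> .   bit 0 = 0  t=0,i=1
  bits 11010110 = 214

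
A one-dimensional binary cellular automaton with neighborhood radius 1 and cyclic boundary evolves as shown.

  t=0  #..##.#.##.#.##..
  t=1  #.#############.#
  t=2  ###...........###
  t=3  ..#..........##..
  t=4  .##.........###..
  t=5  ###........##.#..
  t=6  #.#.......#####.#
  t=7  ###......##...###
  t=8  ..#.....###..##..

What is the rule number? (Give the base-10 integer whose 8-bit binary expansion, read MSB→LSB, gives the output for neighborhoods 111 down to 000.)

110

  ###|.  b7=0 t=1,i=3
  ##.|#  b6=1 t=0,i=4
  #.#|#  b5=1 t=0,i=5
  #..|.  b4=0 t=0,i=1
  .##|#  b3=1 t=0,i=3
  .#.|#  b2=1 t=0,i=0
  ..#|#  b1=1 t=0,i=2
  ...|.  b0=0 t=2,i=4
  bits 01101110 = 110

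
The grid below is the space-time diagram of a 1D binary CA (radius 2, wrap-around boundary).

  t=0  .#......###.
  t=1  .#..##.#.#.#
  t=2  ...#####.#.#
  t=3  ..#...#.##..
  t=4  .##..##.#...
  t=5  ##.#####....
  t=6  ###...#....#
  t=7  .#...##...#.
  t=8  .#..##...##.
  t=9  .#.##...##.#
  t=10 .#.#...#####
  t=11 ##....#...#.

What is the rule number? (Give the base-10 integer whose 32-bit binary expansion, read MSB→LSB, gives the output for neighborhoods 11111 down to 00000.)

1315463293

  nb #####: next=.  (t=2,i=5, bit31=0)
  nb ####.: next=#  (t=2,i=6, bit30=1)
  nb ###.#: next=.  (t=2,i=7, bit29=0)
  nb ###..: next=.  (t=0,i=10, bit28=0)
  nb ##.##: next=#  (t=5,i=2, bit27=1)
  nb ##.#.: next=#  (t=1,i=6, bit26=1)
  nb ##..#: next=#  (t=0,i=11, bit25=1)
  nb ##...: next=.  (t=3,i=10, bit24=0)
  nb #.###: next=.  (t=5,i=3, bit23=0)
  nb #.##.: next=#  (t=3,i=8, bit22=1)
  nb #.#.#: next=#  (t=1,i=7, bit21=1)
  nb #.#..: next=.  (t=1,i=1, bit20=0)
  nb #..##: next=#  (t=1,i=3, bit19=1)
  nb #..#.: next=.  (t=0,i=0, bit18=0)
  nb #...#: next=.  (t=2,i=1, bit17=0)
  nb #....: next=.  (t=0,i=3, bit16=0)
  nb .####: next=.  (t=2,i=4, bit15=0)
  nb .###.: next=#  (t=0,i=9, bit14=1)
  nb .##.#: next=#  (t=1,i=5, bit13=1)
  nb .##..: next=.  (t=3,i=9, bit12=0)
  nb .#.##: next=.  (t=3,i=7, bit11=0)
  nb .#.#.: next=.  (t=1,i=0, bit10=0)
  nb .#..#: next=.  (t=1,i=2, bit9=0)
  nb .#...: next=.  (t=0,i=2, bit8=0)
  nb ..###: next=.  (t=0,i=8, bit7=0)
  nb ..##.: next=#  (t=1,i=4, bit6=1)
  nb ..#.#: next=#  (t=3,i=6, bit5=1)
  nb ..#..: next=#  (t=0,i=1, bit4=1)
  nb ...##: next=#  (t=0,i=7, bit3=1)
  nb ...#.: next=#  (t=3,i=1, bit2=1)
  nb ....#: next=.  (t=0,i=6, bit1=0)
  nb .....: next=#  (t=0,i=4, bit0=1)
  bits 01001110011010000110000001111101 = 1315463293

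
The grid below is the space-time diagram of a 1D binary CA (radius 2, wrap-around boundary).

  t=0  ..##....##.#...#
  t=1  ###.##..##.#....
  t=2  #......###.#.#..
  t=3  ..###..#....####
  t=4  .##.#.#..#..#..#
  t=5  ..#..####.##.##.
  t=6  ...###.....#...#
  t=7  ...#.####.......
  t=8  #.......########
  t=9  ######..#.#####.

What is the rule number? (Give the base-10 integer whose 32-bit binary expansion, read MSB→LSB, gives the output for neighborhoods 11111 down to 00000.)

  #####|#  b31=1 t=8,i=10
  ####.|.  b30=0 t=3,i=14
  ###.#|.  b29=0 t=1,i=2
  ###..|#  b28=1 t=3,i=4
  ##.##|.  b27=0 t=1,i=3
  ##.#.|.  b26=0 t=0,i=10
  ##..#|.  b25=0 t=1,i=6
  ##...|#  b24=1 t=0,i=4
  #.###|.  b23=0 t=7,i=5
  #.##.|.  b22=0 t=1,i=4
  #.#.#|.  b21=0 t=2,i=11
  #.#..|#  b20=1 t=0,i=11
  #..##|#  b19=1 t=0,i=1
  #..#.|#  b18=1 t=2,i=15
  #...#|.  b17=0 t=0,i=13
  #....|#  b16=1 t=0,i=5
  .####|.  b15=0 t=3,i=13
  .###.|.  b14=0 t=1,i=1
  .##.#|#  b13=1 t=0,i=9
  .##..|.  b12=0 t=0,i=3
  .#.##|.  b11=0 t=4,i=0
  .#.#.|#  b10=1 t=2,i=12
  .#..#|#  b9=1 t=0,i=0
  .#...|.  b8=0 t=0,i=12
  ..###|#  b7=1 t=1,i=0
  ..##.|#  b6=1 t=0,i=2
  ..#.#|.  b5=0 t=4,i=15
  ..#..|.  b4=0 t=0,i=15
  ...##|.  b3=0 t=0,i=7
  ...#.|.  b2=0 t=0,i=14
  ....#|.  b1=0 t=0,i=6
  .....|#  b0=1 t=2,i=3
  bits 10010001000111010010011011000001 = 2434606785

2434606785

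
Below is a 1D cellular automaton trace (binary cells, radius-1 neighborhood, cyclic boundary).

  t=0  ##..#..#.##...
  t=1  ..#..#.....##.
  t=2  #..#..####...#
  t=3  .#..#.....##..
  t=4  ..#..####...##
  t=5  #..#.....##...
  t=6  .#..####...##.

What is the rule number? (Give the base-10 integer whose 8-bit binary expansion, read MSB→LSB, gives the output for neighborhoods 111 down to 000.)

  [7] ### => .  t=2,i=7
  [6] ##. => .  t=0,i=1
  [5] #.# => .  t=0,i=8
  [4] #.. => #  t=0,i=2
  [3] .## => .  t=0,i=0
  [2] .#. => .  t=0,i=4
  [1] ..# => .  t=0,i=3
  [0] ... => #  t=0,i=12
  bits 00010001 = 17

17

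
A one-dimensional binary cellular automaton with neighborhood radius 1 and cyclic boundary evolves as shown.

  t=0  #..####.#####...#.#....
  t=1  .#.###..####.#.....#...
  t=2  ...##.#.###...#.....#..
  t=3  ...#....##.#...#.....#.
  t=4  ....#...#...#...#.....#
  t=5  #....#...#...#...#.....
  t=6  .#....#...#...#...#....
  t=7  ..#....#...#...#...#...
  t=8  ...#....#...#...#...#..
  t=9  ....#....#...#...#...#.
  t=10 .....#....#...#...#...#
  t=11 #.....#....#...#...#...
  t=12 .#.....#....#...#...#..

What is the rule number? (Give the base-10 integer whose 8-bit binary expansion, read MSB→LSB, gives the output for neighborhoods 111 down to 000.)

  nb ###: next=#  (t=0,i=4, bit7=1)
  nb ##.: next=.  (t=0,i=6, bit6=0)
  nb #.#: next=.  (t=0,i=7, bit5=0)
  nb #..: next=#  (t=0,i=1, bit4=1)
  nb .##: next=#  (t=0,i=3, bit3=1)
  nb .#.: next=.  (t=0,i=0, bit2=0)
  nb ..#: next=.  (t=0,i=2, bit1=0)
  nb ...: next=.  (t=0,i=14, bit0=0)
  bits 10011000 = 152

152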